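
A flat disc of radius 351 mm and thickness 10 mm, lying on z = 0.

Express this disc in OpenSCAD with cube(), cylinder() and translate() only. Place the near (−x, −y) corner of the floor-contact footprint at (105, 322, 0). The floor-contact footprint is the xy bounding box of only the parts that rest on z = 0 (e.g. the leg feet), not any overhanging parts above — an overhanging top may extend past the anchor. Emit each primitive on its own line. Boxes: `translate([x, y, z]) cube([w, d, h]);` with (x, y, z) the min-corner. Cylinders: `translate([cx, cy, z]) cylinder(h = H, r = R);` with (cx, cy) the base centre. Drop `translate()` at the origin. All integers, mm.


translate([456, 673, 0]) cylinder(h = 10, r = 351);


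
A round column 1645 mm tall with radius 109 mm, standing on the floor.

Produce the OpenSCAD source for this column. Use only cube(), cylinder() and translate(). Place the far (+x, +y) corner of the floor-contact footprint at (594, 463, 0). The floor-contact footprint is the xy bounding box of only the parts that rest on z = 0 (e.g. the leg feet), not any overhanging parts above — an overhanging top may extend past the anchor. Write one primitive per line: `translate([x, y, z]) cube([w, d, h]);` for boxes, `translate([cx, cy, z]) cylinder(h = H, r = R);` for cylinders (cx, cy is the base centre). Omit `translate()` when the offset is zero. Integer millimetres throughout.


translate([485, 354, 0]) cylinder(h = 1645, r = 109);


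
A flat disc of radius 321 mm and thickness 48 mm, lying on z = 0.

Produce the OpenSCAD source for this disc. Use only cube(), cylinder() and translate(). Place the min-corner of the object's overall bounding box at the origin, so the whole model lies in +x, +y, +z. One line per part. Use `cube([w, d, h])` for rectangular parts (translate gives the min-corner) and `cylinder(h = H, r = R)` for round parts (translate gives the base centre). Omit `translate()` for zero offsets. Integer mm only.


translate([321, 321, 0]) cylinder(h = 48, r = 321);


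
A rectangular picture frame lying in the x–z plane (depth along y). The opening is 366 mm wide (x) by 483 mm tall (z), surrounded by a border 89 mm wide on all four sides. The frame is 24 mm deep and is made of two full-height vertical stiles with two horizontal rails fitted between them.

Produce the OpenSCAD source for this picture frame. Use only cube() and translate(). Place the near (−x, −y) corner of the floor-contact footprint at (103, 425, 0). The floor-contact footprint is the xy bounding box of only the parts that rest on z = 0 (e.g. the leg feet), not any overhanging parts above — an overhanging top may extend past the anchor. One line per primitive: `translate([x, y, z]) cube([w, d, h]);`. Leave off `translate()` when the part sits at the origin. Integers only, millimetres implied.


translate([103, 425, 0]) cube([89, 24, 661]);
translate([558, 425, 0]) cube([89, 24, 661]);
translate([192, 425, 0]) cube([366, 24, 89]);
translate([192, 425, 572]) cube([366, 24, 89]);


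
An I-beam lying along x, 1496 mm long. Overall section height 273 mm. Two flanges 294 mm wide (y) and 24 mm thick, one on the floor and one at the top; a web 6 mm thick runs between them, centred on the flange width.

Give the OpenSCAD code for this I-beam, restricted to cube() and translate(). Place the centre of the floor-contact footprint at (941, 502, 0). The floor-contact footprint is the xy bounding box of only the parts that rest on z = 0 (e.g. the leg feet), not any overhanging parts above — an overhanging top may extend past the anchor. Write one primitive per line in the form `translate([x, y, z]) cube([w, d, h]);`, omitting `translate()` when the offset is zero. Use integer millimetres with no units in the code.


translate([193, 355, 0]) cube([1496, 294, 24]);
translate([193, 499, 24]) cube([1496, 6, 225]);
translate([193, 355, 249]) cube([1496, 294, 24]);


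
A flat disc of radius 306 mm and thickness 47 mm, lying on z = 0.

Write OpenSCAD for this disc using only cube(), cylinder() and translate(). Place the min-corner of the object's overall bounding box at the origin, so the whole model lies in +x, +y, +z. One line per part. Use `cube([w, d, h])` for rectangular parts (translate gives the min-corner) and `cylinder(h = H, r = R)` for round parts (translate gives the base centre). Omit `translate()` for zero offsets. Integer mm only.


translate([306, 306, 0]) cylinder(h = 47, r = 306);


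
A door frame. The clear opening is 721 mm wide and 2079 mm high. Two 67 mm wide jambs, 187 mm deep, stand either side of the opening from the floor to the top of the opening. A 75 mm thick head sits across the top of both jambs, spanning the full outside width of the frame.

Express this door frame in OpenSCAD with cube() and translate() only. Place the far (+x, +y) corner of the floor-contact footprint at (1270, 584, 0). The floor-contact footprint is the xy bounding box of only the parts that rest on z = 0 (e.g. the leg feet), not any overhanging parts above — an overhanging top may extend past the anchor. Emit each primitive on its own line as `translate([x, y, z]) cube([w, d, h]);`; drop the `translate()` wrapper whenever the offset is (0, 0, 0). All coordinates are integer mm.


translate([415, 397, 0]) cube([67, 187, 2079]);
translate([1203, 397, 0]) cube([67, 187, 2079]);
translate([415, 397, 2079]) cube([855, 187, 75]);


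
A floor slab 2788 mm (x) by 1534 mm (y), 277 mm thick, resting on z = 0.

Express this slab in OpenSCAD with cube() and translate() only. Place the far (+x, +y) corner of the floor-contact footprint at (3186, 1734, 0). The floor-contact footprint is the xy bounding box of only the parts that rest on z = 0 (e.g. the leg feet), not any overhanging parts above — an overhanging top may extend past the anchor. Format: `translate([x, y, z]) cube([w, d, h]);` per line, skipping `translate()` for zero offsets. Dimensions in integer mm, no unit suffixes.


translate([398, 200, 0]) cube([2788, 1534, 277]);


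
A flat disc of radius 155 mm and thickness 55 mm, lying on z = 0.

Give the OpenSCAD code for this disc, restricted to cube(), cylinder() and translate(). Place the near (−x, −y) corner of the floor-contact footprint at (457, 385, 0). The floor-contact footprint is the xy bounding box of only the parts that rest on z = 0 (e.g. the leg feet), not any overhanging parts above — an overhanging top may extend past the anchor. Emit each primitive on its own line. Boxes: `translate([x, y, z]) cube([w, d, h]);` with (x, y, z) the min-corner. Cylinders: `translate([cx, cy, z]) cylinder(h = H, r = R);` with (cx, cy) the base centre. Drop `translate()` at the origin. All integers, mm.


translate([612, 540, 0]) cylinder(h = 55, r = 155);


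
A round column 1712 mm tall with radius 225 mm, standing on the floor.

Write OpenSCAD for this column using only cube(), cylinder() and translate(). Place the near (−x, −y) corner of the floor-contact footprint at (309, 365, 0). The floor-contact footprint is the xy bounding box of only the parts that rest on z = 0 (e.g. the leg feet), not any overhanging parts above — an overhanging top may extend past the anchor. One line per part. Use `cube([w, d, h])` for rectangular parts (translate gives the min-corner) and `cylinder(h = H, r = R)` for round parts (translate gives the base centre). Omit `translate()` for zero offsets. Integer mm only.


translate([534, 590, 0]) cylinder(h = 1712, r = 225);


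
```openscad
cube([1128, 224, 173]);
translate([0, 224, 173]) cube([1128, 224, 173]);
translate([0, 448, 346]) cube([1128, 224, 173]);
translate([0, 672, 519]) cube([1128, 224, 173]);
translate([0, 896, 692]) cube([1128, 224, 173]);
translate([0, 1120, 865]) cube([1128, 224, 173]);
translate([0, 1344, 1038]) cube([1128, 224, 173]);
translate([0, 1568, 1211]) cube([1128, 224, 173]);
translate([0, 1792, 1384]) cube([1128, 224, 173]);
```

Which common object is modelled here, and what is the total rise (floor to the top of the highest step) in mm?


A staircase. The total rise is 1557 mm.

9 identical blocks, each offset up and back from the previous — a staircase. Each step is 173 mm tall and there are 9 of them, so the total rise is 9 × 173 = 1557 mm.


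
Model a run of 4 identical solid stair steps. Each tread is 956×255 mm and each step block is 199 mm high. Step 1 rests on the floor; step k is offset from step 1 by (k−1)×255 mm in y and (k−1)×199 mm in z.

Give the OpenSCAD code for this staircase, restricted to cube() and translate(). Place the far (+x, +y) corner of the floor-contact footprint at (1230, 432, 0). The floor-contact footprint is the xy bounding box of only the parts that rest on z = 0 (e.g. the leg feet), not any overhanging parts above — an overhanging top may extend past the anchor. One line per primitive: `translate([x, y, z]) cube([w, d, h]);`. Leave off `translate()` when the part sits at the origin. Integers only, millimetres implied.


translate([274, 177, 0]) cube([956, 255, 199]);
translate([274, 432, 199]) cube([956, 255, 199]);
translate([274, 687, 398]) cube([956, 255, 199]);
translate([274, 942, 597]) cube([956, 255, 199]);


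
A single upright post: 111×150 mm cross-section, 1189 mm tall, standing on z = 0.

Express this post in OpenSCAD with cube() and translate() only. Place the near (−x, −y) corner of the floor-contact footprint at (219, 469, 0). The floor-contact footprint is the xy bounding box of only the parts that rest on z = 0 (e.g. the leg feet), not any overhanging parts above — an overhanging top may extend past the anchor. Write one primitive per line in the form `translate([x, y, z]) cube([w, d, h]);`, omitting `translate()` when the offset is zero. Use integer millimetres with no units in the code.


translate([219, 469, 0]) cube([111, 150, 1189]);


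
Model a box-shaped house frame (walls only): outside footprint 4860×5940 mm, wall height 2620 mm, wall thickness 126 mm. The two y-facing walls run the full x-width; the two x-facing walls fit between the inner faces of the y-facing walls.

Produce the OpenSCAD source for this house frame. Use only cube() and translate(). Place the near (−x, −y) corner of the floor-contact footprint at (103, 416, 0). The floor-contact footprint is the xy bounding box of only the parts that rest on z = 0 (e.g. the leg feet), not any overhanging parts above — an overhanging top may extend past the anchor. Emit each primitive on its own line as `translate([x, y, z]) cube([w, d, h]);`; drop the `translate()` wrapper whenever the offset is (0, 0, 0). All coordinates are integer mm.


translate([103, 416, 0]) cube([4860, 126, 2620]);
translate([103, 6230, 0]) cube([4860, 126, 2620]);
translate([103, 542, 0]) cube([126, 5688, 2620]);
translate([4837, 542, 0]) cube([126, 5688, 2620]);


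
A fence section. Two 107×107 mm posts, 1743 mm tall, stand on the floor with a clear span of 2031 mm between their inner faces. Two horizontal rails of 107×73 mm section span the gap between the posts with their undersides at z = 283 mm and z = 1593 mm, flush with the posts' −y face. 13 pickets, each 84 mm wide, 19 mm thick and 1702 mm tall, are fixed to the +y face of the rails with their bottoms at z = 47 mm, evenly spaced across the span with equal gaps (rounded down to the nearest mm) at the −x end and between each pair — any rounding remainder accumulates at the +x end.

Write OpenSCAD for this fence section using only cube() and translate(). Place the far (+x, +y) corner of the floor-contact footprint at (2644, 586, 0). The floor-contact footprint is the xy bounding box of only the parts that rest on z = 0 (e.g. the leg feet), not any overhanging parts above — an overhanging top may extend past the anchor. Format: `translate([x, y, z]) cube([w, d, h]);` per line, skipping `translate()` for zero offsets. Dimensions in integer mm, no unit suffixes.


translate([399, 479, 0]) cube([107, 107, 1743]);
translate([2537, 479, 0]) cube([107, 107, 1743]);
translate([506, 479, 283]) cube([2031, 107, 73]);
translate([506, 479, 1593]) cube([2031, 107, 73]);
translate([573, 586, 47]) cube([84, 19, 1702]);
translate([724, 586, 47]) cube([84, 19, 1702]);
translate([875, 586, 47]) cube([84, 19, 1702]);
translate([1026, 586, 47]) cube([84, 19, 1702]);
translate([1177, 586, 47]) cube([84, 19, 1702]);
translate([1328, 586, 47]) cube([84, 19, 1702]);
translate([1479, 586, 47]) cube([84, 19, 1702]);
translate([1630, 586, 47]) cube([84, 19, 1702]);
translate([1781, 586, 47]) cube([84, 19, 1702]);
translate([1932, 586, 47]) cube([84, 19, 1702]);
translate([2083, 586, 47]) cube([84, 19, 1702]);
translate([2234, 586, 47]) cube([84, 19, 1702]);
translate([2385, 586, 47]) cube([84, 19, 1702]);


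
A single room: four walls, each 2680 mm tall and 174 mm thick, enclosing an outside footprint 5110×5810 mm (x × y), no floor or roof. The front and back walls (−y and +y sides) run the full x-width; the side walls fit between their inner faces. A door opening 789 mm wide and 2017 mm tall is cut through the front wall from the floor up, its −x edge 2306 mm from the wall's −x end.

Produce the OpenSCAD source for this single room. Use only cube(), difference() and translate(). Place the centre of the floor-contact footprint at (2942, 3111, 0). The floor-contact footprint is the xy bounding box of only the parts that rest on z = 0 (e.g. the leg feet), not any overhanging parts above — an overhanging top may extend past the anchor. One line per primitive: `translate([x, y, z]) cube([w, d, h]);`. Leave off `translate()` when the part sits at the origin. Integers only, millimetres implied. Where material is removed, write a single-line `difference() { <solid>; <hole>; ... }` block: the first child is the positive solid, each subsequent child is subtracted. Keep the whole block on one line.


difference() { translate([387, 206, 0]) cube([5110, 174, 2680]); translate([2693, 206, 0]) cube([789, 174, 2017]); }
translate([387, 5842, 0]) cube([5110, 174, 2680]);
translate([387, 380, 0]) cube([174, 5462, 2680]);
translate([5323, 380, 0]) cube([174, 5462, 2680]);


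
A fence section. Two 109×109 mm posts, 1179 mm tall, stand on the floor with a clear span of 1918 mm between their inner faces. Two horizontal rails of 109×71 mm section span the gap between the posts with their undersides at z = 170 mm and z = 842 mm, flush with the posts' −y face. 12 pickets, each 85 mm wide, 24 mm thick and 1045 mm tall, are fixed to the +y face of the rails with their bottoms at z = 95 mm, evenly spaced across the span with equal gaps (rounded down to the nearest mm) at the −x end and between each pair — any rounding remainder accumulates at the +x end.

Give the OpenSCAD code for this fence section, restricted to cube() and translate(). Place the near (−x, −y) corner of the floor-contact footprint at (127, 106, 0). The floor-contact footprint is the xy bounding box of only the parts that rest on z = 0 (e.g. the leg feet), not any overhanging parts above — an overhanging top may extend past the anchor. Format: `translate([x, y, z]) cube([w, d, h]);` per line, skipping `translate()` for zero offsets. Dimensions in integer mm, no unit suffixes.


translate([127, 106, 0]) cube([109, 109, 1179]);
translate([2154, 106, 0]) cube([109, 109, 1179]);
translate([236, 106, 170]) cube([1918, 109, 71]);
translate([236, 106, 842]) cube([1918, 109, 71]);
translate([305, 215, 95]) cube([85, 24, 1045]);
translate([459, 215, 95]) cube([85, 24, 1045]);
translate([613, 215, 95]) cube([85, 24, 1045]);
translate([767, 215, 95]) cube([85, 24, 1045]);
translate([921, 215, 95]) cube([85, 24, 1045]);
translate([1075, 215, 95]) cube([85, 24, 1045]);
translate([1229, 215, 95]) cube([85, 24, 1045]);
translate([1383, 215, 95]) cube([85, 24, 1045]);
translate([1537, 215, 95]) cube([85, 24, 1045]);
translate([1691, 215, 95]) cube([85, 24, 1045]);
translate([1845, 215, 95]) cube([85, 24, 1045]);
translate([1999, 215, 95]) cube([85, 24, 1045]);


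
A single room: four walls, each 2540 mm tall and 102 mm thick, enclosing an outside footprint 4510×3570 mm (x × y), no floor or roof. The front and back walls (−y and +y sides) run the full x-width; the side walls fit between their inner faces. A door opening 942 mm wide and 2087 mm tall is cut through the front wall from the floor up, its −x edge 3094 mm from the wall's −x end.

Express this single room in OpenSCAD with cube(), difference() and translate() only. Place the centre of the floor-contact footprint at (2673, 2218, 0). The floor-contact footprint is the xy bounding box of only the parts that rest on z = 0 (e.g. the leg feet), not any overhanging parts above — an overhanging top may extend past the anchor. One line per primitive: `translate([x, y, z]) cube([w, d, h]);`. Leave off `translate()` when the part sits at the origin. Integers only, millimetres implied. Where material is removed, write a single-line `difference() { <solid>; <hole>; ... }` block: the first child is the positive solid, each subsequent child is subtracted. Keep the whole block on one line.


difference() { translate([418, 433, 0]) cube([4510, 102, 2540]); translate([3512, 433, 0]) cube([942, 102, 2087]); }
translate([418, 3901, 0]) cube([4510, 102, 2540]);
translate([418, 535, 0]) cube([102, 3366, 2540]);
translate([4826, 535, 0]) cube([102, 3366, 2540]);


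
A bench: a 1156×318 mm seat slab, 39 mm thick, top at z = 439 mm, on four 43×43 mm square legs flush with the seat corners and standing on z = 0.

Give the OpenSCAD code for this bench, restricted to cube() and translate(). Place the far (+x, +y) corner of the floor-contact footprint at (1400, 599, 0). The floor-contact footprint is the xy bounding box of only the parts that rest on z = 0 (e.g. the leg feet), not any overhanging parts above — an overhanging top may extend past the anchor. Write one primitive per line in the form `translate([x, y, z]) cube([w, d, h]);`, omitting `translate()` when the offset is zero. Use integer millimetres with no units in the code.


translate([244, 281, 400]) cube([1156, 318, 39]);
translate([244, 281, 0]) cube([43, 43, 400]);
translate([244, 556, 0]) cube([43, 43, 400]);
translate([1357, 281, 0]) cube([43, 43, 400]);
translate([1357, 556, 0]) cube([43, 43, 400]);


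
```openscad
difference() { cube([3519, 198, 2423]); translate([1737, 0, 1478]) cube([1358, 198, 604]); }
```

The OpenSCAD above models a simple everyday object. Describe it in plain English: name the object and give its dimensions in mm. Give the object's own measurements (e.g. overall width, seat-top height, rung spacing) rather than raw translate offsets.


A wall 3519 mm long (x), 198 mm thick (y), 2423 mm tall, with a rectangular window opening cut through it. The opening is 1358 mm wide and 604 mm tall; its sill is at z = 1478 mm and its near (−x) edge is 1737 mm from the wall's −x end. The opening passes through the full wall thickness.


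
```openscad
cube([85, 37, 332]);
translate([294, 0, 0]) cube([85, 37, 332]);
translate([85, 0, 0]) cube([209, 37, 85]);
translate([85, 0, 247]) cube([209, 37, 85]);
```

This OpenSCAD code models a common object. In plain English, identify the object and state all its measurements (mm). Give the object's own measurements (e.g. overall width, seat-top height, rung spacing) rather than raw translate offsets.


A rectangular picture frame lying in the x–z plane (depth along y). The opening is 209 mm wide (x) by 162 mm tall (z), surrounded by a border 85 mm wide on all four sides. The frame is 37 mm deep and is made of two full-height vertical stiles with two horizontal rails fitted between them.


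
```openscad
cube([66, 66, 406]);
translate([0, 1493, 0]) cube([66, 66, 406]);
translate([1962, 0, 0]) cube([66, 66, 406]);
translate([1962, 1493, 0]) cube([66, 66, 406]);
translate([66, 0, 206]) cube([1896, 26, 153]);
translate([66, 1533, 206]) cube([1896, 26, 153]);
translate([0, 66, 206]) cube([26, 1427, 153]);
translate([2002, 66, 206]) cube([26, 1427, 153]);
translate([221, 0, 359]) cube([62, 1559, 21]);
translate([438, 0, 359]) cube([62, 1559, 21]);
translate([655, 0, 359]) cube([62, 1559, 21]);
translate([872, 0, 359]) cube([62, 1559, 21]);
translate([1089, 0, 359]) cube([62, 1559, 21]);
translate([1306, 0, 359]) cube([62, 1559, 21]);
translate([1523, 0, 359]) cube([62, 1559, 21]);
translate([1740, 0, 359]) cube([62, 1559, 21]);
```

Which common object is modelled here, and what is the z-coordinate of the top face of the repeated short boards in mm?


A bed frame. The slat-top height is 380 mm.

Four posts, four rails, and a row of slats — a bed frame. Slats sit on the rails at z = 206 + 153 = 359; with slat thickness 21, the top is 380 mm.


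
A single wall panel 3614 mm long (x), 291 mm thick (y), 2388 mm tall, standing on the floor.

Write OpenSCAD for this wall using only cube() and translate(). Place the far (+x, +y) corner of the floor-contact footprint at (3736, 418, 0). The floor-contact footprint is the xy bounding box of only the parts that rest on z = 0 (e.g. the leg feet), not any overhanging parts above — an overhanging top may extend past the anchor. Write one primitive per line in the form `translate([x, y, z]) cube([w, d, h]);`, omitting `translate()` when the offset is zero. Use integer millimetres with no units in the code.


translate([122, 127, 0]) cube([3614, 291, 2388]);


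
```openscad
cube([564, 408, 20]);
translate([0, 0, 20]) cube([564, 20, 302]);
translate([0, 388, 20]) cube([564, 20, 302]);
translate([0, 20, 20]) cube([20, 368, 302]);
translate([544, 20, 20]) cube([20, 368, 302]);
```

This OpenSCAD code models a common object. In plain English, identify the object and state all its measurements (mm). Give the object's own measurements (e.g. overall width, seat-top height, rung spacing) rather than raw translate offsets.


An open-topped rectangular box: outside dimensions 564×408×322 mm, with a uniform wall and base thickness of 20 mm. The base is a full 564×408 slab on the floor; four walls sit on top of the base. The front and back walls (the −y and +y sides) span the full width; the two side walls fit between them.


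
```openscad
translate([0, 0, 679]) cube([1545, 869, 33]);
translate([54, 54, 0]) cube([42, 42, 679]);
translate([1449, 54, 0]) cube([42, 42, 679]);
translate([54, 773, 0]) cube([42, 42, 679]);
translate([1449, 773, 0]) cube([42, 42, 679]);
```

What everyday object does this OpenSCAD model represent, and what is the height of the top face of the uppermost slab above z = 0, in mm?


A table. The table height is 712 mm.

A 1545×869×33 slab sits at z = 679 on four 42 mm square posts — a table. The top surface is at 679 + 33 = 712 mm.


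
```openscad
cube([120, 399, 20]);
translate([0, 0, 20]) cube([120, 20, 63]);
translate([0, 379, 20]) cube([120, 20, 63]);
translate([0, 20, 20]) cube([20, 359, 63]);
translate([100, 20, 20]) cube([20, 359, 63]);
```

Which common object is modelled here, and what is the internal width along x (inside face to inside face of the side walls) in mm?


An open box. The internal width is 80 mm.

A 120×399 base slab with four walls standing on it — an open box. The base is 120 mm wide and the walls are 20 mm thick, so the internal width is 120 − 2 × 20 = 80 mm.


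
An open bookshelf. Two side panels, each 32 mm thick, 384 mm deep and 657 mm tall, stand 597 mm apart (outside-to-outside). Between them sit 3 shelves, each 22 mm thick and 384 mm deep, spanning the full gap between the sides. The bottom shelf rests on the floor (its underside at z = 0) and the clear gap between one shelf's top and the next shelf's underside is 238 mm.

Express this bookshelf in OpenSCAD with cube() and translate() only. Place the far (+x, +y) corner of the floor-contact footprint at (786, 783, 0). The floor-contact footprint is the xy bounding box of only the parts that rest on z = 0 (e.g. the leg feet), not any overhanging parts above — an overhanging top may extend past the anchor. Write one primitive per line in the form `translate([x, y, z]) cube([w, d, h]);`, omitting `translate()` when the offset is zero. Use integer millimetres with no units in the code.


translate([189, 399, 0]) cube([32, 384, 657]);
translate([754, 399, 0]) cube([32, 384, 657]);
translate([221, 399, 0]) cube([533, 384, 22]);
translate([221, 399, 260]) cube([533, 384, 22]);
translate([221, 399, 520]) cube([533, 384, 22]);


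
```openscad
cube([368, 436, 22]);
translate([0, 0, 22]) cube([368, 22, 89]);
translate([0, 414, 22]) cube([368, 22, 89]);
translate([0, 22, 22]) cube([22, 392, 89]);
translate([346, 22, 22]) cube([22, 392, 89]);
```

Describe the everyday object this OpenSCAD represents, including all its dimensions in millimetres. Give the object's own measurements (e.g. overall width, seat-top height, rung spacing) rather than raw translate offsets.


An open-topped rectangular box: outside dimensions 368×436×111 mm, with a uniform wall and base thickness of 22 mm. The base is a full 368×436 slab on the floor; four walls sit on top of the base. The front and back walls (the −y and +y sides) span the full width; the two side walls fit between them.


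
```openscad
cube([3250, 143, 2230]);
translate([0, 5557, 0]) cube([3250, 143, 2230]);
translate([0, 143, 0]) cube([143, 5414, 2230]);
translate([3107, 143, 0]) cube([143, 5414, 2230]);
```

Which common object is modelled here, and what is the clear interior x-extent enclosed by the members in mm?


A house (or room) frame. The interior width is 2964 mm.

Four 2230 mm walls enclosing a rectangle with no floor or roof — a room or house frame. Outside width is 3250 mm and wall thickness is 143 mm, so the interior width is 3250 − 2 × 143 = 2964 mm.


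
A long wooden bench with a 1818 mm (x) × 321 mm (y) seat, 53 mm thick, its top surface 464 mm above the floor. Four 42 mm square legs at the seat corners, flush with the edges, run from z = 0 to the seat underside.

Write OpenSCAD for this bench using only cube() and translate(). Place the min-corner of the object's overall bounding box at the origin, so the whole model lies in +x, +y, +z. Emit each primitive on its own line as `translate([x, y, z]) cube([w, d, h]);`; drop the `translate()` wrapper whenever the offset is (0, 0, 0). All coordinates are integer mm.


translate([0, 0, 411]) cube([1818, 321, 53]);
cube([42, 42, 411]);
translate([0, 279, 0]) cube([42, 42, 411]);
translate([1776, 0, 0]) cube([42, 42, 411]);
translate([1776, 279, 0]) cube([42, 42, 411]);


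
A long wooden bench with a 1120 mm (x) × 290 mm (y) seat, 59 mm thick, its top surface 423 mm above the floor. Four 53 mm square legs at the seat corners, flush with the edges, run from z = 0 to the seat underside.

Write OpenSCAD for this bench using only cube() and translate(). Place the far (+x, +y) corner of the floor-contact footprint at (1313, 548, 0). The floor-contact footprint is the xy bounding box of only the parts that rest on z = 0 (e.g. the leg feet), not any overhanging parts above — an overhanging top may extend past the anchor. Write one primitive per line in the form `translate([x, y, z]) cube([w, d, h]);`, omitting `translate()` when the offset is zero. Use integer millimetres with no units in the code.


translate([193, 258, 364]) cube([1120, 290, 59]);
translate([193, 258, 0]) cube([53, 53, 364]);
translate([193, 495, 0]) cube([53, 53, 364]);
translate([1260, 258, 0]) cube([53, 53, 364]);
translate([1260, 495, 0]) cube([53, 53, 364]);


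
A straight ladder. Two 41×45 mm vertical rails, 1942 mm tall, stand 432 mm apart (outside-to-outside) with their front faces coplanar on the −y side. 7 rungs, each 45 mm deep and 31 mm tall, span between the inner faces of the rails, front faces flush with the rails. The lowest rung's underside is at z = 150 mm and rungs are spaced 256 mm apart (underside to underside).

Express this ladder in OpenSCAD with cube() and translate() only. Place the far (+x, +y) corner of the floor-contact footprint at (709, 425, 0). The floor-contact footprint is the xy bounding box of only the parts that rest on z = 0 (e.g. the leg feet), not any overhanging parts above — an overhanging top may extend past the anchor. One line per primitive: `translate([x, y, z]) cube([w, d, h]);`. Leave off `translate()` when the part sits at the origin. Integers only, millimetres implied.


translate([277, 380, 0]) cube([41, 45, 1942]);
translate([668, 380, 0]) cube([41, 45, 1942]);
translate([318, 380, 150]) cube([350, 45, 31]);
translate([318, 380, 406]) cube([350, 45, 31]);
translate([318, 380, 662]) cube([350, 45, 31]);
translate([318, 380, 918]) cube([350, 45, 31]);
translate([318, 380, 1174]) cube([350, 45, 31]);
translate([318, 380, 1430]) cube([350, 45, 31]);
translate([318, 380, 1686]) cube([350, 45, 31]);


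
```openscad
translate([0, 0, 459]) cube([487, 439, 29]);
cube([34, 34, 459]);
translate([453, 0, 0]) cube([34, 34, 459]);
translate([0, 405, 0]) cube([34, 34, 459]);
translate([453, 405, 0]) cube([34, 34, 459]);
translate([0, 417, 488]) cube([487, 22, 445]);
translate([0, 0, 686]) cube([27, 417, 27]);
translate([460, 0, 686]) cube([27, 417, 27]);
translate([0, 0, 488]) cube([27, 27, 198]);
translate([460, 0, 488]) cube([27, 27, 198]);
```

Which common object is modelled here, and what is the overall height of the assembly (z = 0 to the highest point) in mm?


A chair. The overall height is 933 mm.

A slab on four corner posts with a tall panel at the back — a chair. The seat slab sits at z = 459 with thickness 29, and the 445 mm backrest starts at the seat top, so the overall height is 459 + 29 + 445 = 933 mm.


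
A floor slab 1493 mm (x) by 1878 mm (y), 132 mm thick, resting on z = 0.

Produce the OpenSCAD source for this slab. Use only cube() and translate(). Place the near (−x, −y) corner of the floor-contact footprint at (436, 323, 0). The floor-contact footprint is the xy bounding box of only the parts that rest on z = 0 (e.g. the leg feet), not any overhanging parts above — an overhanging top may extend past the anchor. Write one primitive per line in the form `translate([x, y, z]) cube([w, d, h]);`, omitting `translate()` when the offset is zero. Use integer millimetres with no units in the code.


translate([436, 323, 0]) cube([1493, 1878, 132]);


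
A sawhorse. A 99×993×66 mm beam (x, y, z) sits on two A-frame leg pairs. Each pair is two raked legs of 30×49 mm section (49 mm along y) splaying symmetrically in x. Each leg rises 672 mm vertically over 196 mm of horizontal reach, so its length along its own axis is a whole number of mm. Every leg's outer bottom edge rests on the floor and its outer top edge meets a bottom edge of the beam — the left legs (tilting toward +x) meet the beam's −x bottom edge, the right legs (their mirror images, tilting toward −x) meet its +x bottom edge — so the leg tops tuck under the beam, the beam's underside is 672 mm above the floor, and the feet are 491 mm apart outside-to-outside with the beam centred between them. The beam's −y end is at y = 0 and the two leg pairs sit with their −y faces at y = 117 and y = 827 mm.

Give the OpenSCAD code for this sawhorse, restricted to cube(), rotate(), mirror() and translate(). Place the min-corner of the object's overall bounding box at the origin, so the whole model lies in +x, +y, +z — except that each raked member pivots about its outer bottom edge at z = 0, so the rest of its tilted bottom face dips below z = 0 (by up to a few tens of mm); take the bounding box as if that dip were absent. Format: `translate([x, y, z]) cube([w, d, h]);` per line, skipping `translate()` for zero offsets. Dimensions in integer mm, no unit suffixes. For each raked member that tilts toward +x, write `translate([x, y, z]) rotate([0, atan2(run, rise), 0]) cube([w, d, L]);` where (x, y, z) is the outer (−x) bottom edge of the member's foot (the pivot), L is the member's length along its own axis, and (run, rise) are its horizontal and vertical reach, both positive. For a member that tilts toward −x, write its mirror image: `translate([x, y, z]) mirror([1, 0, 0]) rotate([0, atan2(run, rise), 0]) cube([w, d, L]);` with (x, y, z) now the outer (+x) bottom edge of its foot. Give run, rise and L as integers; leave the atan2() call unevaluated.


// leg length = √(196² + 672²) = 700
// right-leg outer foot x = 2·196 + 99 = 491
// beam min-corner = (196, 0, 672)
translate([196, 0, 672]) cube([99, 993, 66]);
translate([0, 117, 0]) rotate([0, atan2(196, 672), 0]) cube([30, 49, 700]);
translate([491, 117, 0]) mirror([1, 0, 0]) rotate([0, atan2(196, 672), 0]) cube([30, 49, 700]);
translate([0, 827, 0]) rotate([0, atan2(196, 672), 0]) cube([30, 49, 700]);
translate([491, 827, 0]) mirror([1, 0, 0]) rotate([0, atan2(196, 672), 0]) cube([30, 49, 700]);


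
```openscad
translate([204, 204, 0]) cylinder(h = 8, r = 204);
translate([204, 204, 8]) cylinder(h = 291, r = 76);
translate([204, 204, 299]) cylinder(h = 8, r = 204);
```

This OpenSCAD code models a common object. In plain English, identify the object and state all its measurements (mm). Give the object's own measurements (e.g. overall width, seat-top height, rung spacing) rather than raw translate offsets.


A spool: two coaxial disc flanges of radius 204 mm and thickness 8 mm, joined by a core cylinder of radius 76 mm and height 291 mm. The lower flange rests on z = 0 and the three cylinders share a vertical axis.


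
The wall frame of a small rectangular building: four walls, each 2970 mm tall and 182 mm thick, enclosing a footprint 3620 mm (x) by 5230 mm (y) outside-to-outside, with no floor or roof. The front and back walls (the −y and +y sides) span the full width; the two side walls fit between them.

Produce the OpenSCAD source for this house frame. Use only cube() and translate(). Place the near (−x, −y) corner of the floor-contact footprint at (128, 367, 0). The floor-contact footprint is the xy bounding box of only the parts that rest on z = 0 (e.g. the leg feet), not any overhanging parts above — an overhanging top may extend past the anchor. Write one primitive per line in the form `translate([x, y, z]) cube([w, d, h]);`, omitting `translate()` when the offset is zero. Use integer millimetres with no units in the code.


translate([128, 367, 0]) cube([3620, 182, 2970]);
translate([128, 5415, 0]) cube([3620, 182, 2970]);
translate([128, 549, 0]) cube([182, 4866, 2970]);
translate([3566, 549, 0]) cube([182, 4866, 2970]);


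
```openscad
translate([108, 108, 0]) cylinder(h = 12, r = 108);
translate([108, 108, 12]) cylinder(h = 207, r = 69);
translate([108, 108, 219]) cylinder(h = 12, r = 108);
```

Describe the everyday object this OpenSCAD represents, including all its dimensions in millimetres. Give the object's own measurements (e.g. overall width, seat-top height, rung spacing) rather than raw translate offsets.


A spool: two coaxial disc flanges of radius 108 mm and thickness 12 mm, joined by a core cylinder of radius 69 mm and height 207 mm. The lower flange rests on z = 0 and the three cylinders share a vertical axis.


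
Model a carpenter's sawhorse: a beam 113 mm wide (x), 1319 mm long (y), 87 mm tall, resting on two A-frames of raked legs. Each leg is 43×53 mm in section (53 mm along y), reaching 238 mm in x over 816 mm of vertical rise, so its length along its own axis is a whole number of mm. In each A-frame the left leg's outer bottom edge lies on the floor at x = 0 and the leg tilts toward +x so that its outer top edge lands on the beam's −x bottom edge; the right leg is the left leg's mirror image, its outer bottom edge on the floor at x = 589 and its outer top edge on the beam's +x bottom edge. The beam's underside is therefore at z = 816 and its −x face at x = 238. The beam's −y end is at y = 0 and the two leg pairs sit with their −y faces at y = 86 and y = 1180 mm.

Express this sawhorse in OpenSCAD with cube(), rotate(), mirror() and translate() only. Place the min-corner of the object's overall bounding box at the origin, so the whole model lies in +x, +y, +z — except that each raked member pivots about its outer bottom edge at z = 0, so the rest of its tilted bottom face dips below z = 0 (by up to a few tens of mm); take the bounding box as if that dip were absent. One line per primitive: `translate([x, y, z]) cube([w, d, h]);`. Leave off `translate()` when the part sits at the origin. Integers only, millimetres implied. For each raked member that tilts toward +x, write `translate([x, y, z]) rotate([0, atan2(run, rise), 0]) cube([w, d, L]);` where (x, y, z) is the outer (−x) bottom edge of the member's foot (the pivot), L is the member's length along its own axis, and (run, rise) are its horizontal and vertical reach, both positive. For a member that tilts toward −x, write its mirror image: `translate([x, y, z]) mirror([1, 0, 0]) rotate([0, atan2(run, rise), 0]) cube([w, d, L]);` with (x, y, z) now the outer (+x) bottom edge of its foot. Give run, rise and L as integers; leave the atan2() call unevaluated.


translate([238, 0, 816]) cube([113, 1319, 87]);
translate([0, 86, 0]) rotate([0, atan2(238, 816), 0]) cube([43, 53, 850]);
translate([589, 86, 0]) mirror([1, 0, 0]) rotate([0, atan2(238, 816), 0]) cube([43, 53, 850]);
translate([0, 1180, 0]) rotate([0, atan2(238, 816), 0]) cube([43, 53, 850]);
translate([589, 1180, 0]) mirror([1, 0, 0]) rotate([0, atan2(238, 816), 0]) cube([43, 53, 850]);


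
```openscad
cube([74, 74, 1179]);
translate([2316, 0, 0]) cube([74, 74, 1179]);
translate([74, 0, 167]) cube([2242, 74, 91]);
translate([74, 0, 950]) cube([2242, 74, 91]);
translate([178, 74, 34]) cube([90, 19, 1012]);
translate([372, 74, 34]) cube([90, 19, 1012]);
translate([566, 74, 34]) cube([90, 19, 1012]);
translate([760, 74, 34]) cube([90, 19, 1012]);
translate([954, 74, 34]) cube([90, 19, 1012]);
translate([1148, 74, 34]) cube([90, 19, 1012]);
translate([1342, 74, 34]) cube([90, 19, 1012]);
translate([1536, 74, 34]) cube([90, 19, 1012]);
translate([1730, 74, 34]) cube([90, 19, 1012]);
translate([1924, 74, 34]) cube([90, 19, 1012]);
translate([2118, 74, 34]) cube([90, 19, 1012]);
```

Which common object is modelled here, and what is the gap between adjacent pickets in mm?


A fence section. The picket gap is 104 mm.

Two posts, two rails, 11 pickets — a fence section. Span 2242 mm holds 11 pickets of 90 mm with 12 equal gaps: ⌊(2242 − 11·90) / 12⌋ = 104 mm.


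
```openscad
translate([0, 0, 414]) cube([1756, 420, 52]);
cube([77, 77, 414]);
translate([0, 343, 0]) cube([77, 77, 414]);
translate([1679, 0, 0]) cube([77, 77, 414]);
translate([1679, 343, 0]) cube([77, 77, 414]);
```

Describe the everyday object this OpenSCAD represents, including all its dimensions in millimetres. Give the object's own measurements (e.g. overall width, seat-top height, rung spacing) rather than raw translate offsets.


A bench: a 1756×420 mm seat slab, 52 mm thick, top at z = 466 mm, on four 77×77 mm square legs flush with the seat corners and standing on z = 0.


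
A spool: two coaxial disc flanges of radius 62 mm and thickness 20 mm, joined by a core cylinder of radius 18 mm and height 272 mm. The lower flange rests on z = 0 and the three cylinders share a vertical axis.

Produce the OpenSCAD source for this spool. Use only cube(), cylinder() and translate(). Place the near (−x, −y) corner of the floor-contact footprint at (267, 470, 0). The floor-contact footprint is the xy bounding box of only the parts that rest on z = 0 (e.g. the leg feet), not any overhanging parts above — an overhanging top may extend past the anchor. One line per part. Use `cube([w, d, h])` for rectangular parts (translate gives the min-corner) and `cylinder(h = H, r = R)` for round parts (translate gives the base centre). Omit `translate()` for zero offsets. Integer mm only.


translate([329, 532, 0]) cylinder(h = 20, r = 62);
translate([329, 532, 20]) cylinder(h = 272, r = 18);
translate([329, 532, 292]) cylinder(h = 20, r = 62);


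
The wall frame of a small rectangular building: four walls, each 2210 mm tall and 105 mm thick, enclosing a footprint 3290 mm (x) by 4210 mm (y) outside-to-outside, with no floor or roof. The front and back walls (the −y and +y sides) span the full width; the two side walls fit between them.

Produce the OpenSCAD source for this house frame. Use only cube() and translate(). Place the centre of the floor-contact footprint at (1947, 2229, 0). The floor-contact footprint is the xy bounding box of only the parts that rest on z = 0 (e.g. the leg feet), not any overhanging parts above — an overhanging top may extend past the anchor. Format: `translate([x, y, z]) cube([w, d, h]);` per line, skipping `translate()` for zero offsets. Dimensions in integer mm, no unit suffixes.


translate([302, 124, 0]) cube([3290, 105, 2210]);
translate([302, 4229, 0]) cube([3290, 105, 2210]);
translate([302, 229, 0]) cube([105, 4000, 2210]);
translate([3487, 229, 0]) cube([105, 4000, 2210]);
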